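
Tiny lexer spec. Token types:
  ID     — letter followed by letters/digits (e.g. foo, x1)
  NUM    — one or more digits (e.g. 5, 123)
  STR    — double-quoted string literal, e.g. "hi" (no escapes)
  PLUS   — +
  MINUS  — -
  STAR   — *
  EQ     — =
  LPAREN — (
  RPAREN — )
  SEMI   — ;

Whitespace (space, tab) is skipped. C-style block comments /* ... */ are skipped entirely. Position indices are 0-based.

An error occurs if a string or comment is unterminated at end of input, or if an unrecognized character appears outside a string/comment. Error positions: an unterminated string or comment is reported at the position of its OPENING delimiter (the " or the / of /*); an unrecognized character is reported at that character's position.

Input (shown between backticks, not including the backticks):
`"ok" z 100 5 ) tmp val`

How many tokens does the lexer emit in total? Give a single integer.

pos=0: enter STRING mode
pos=0: emit STR "ok" (now at pos=4)
pos=5: emit ID 'z' (now at pos=6)
pos=7: emit NUM '100' (now at pos=10)
pos=11: emit NUM '5' (now at pos=12)
pos=13: emit RPAREN ')'
pos=15: emit ID 'tmp' (now at pos=18)
pos=19: emit ID 'val' (now at pos=22)
DONE. 7 tokens: [STR, ID, NUM, NUM, RPAREN, ID, ID]

Answer: 7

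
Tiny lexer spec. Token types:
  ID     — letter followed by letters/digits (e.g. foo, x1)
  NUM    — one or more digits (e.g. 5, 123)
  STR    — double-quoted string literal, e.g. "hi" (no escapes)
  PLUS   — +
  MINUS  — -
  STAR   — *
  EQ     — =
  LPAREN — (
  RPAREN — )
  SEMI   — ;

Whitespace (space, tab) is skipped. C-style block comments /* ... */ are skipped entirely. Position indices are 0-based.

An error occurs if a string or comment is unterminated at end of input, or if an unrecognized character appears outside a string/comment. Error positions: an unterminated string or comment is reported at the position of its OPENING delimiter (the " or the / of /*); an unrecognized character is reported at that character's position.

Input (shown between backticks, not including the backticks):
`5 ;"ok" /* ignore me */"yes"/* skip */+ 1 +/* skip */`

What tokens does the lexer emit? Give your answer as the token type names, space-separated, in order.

Answer: NUM SEMI STR STR PLUS NUM PLUS

Derivation:
pos=0: emit NUM '5' (now at pos=1)
pos=2: emit SEMI ';'
pos=3: enter STRING mode
pos=3: emit STR "ok" (now at pos=7)
pos=8: enter COMMENT mode (saw '/*')
exit COMMENT mode (now at pos=23)
pos=23: enter STRING mode
pos=23: emit STR "yes" (now at pos=28)
pos=28: enter COMMENT mode (saw '/*')
exit COMMENT mode (now at pos=38)
pos=38: emit PLUS '+'
pos=40: emit NUM '1' (now at pos=41)
pos=42: emit PLUS '+'
pos=43: enter COMMENT mode (saw '/*')
exit COMMENT mode (now at pos=53)
DONE. 7 tokens: [NUM, SEMI, STR, STR, PLUS, NUM, PLUS]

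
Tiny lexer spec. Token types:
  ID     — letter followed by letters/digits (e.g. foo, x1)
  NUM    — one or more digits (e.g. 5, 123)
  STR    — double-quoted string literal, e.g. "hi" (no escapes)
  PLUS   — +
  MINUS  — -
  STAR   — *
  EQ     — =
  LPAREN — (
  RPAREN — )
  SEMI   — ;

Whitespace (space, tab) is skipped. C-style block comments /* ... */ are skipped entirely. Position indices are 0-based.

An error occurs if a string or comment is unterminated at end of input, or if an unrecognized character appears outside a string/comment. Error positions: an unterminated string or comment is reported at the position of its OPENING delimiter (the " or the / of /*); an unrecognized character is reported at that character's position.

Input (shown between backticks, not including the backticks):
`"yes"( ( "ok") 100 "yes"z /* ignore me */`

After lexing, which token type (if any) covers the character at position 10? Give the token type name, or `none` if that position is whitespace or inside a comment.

Answer: STR

Derivation:
pos=0: enter STRING mode
pos=0: emit STR "yes" (now at pos=5)
pos=5: emit LPAREN '('
pos=7: emit LPAREN '('
pos=9: enter STRING mode
pos=9: emit STR "ok" (now at pos=13)
pos=13: emit RPAREN ')'
pos=15: emit NUM '100' (now at pos=18)
pos=19: enter STRING mode
pos=19: emit STR "yes" (now at pos=24)
pos=24: emit ID 'z' (now at pos=25)
pos=26: enter COMMENT mode (saw '/*')
exit COMMENT mode (now at pos=41)
DONE. 8 tokens: [STR, LPAREN, LPAREN, STR, RPAREN, NUM, STR, ID]
Position 10: char is 'o' -> STR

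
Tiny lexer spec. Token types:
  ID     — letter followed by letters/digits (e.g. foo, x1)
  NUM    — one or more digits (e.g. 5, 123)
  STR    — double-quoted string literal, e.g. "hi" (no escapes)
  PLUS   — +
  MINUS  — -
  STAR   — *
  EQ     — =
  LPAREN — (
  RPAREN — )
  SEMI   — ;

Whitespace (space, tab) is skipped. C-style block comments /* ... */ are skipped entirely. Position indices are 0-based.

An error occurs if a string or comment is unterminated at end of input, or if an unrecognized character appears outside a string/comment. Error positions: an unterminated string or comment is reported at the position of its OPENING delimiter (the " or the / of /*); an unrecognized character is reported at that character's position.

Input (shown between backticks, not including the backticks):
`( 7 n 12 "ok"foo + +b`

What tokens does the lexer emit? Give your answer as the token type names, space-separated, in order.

Answer: LPAREN NUM ID NUM STR ID PLUS PLUS ID

Derivation:
pos=0: emit LPAREN '('
pos=2: emit NUM '7' (now at pos=3)
pos=4: emit ID 'n' (now at pos=5)
pos=6: emit NUM '12' (now at pos=8)
pos=9: enter STRING mode
pos=9: emit STR "ok" (now at pos=13)
pos=13: emit ID 'foo' (now at pos=16)
pos=17: emit PLUS '+'
pos=19: emit PLUS '+'
pos=20: emit ID 'b' (now at pos=21)
DONE. 9 tokens: [LPAREN, NUM, ID, NUM, STR, ID, PLUS, PLUS, ID]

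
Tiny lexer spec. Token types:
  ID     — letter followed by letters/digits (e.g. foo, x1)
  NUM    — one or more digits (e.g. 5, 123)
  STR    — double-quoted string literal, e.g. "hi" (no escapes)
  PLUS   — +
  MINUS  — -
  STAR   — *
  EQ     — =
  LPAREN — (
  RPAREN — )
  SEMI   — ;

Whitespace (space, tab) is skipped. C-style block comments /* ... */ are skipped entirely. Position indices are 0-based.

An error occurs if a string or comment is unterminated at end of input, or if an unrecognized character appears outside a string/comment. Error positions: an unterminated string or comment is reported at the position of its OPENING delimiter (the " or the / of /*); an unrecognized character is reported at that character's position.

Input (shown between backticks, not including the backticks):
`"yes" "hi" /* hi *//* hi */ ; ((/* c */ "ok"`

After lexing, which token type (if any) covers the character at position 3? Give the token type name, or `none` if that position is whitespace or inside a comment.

pos=0: enter STRING mode
pos=0: emit STR "yes" (now at pos=5)
pos=6: enter STRING mode
pos=6: emit STR "hi" (now at pos=10)
pos=11: enter COMMENT mode (saw '/*')
exit COMMENT mode (now at pos=19)
pos=19: enter COMMENT mode (saw '/*')
exit COMMENT mode (now at pos=27)
pos=28: emit SEMI ';'
pos=30: emit LPAREN '('
pos=31: emit LPAREN '('
pos=32: enter COMMENT mode (saw '/*')
exit COMMENT mode (now at pos=39)
pos=40: enter STRING mode
pos=40: emit STR "ok" (now at pos=44)
DONE. 6 tokens: [STR, STR, SEMI, LPAREN, LPAREN, STR]
Position 3: char is 's' -> STR

Answer: STR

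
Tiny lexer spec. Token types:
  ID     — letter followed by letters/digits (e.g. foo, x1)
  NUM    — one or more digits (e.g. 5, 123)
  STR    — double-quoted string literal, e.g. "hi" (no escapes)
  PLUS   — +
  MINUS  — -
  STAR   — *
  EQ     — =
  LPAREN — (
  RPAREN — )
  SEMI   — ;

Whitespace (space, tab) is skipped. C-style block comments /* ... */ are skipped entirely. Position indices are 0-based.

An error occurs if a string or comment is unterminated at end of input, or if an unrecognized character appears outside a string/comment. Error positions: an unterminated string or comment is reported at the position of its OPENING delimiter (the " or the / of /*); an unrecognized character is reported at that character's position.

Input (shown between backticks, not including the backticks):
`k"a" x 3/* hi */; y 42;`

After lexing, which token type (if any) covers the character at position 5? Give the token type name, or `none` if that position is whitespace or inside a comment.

Answer: ID

Derivation:
pos=0: emit ID 'k' (now at pos=1)
pos=1: enter STRING mode
pos=1: emit STR "a" (now at pos=4)
pos=5: emit ID 'x' (now at pos=6)
pos=7: emit NUM '3' (now at pos=8)
pos=8: enter COMMENT mode (saw '/*')
exit COMMENT mode (now at pos=16)
pos=16: emit SEMI ';'
pos=18: emit ID 'y' (now at pos=19)
pos=20: emit NUM '42' (now at pos=22)
pos=22: emit SEMI ';'
DONE. 8 tokens: [ID, STR, ID, NUM, SEMI, ID, NUM, SEMI]
Position 5: char is 'x' -> ID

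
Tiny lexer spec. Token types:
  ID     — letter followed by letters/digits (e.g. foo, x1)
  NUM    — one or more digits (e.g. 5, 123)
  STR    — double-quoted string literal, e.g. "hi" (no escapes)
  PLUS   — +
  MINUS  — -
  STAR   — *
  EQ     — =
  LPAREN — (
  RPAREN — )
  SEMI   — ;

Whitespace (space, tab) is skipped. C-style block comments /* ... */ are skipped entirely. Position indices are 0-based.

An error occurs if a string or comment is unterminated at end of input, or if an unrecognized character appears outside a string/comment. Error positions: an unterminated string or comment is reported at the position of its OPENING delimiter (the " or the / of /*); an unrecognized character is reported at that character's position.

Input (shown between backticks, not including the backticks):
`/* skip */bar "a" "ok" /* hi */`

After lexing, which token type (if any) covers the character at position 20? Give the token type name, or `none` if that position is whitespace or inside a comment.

pos=0: enter COMMENT mode (saw '/*')
exit COMMENT mode (now at pos=10)
pos=10: emit ID 'bar' (now at pos=13)
pos=14: enter STRING mode
pos=14: emit STR "a" (now at pos=17)
pos=18: enter STRING mode
pos=18: emit STR "ok" (now at pos=22)
pos=23: enter COMMENT mode (saw '/*')
exit COMMENT mode (now at pos=31)
DONE. 3 tokens: [ID, STR, STR]
Position 20: char is 'k' -> STR

Answer: STR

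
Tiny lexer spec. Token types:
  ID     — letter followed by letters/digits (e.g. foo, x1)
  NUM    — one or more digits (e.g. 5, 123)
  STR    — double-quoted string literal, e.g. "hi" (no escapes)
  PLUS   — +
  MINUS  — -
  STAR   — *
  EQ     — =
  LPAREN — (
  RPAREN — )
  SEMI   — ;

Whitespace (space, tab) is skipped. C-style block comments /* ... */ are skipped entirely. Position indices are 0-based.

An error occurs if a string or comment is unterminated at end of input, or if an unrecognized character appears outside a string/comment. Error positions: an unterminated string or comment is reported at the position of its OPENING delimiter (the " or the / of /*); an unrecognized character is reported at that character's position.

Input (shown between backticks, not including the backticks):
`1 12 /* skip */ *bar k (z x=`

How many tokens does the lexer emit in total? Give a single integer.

pos=0: emit NUM '1' (now at pos=1)
pos=2: emit NUM '12' (now at pos=4)
pos=5: enter COMMENT mode (saw '/*')
exit COMMENT mode (now at pos=15)
pos=16: emit STAR '*'
pos=17: emit ID 'bar' (now at pos=20)
pos=21: emit ID 'k' (now at pos=22)
pos=23: emit LPAREN '('
pos=24: emit ID 'z' (now at pos=25)
pos=26: emit ID 'x' (now at pos=27)
pos=27: emit EQ '='
DONE. 9 tokens: [NUM, NUM, STAR, ID, ID, LPAREN, ID, ID, EQ]

Answer: 9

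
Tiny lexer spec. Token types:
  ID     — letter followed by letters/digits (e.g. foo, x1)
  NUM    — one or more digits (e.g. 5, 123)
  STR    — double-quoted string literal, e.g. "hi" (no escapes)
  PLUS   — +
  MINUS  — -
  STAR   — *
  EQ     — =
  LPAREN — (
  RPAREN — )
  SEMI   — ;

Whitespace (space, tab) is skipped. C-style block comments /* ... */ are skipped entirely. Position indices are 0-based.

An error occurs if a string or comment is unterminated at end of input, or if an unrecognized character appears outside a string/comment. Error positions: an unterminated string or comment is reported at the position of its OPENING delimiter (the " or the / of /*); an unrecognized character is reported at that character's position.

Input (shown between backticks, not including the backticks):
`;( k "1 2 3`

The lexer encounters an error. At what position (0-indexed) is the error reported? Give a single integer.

Answer: 5

Derivation:
pos=0: emit SEMI ';'
pos=1: emit LPAREN '('
pos=3: emit ID 'k' (now at pos=4)
pos=5: enter STRING mode
pos=5: ERROR — unterminated string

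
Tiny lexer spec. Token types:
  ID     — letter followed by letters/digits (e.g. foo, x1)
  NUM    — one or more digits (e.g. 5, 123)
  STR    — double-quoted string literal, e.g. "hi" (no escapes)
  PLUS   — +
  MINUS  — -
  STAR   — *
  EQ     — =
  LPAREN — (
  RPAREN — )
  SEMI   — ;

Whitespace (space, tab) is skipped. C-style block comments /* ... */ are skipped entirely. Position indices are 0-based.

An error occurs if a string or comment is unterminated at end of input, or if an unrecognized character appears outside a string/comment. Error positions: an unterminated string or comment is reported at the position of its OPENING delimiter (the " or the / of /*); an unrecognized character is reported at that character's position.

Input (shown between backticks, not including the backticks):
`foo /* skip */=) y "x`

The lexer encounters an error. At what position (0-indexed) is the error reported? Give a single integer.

pos=0: emit ID 'foo' (now at pos=3)
pos=4: enter COMMENT mode (saw '/*')
exit COMMENT mode (now at pos=14)
pos=14: emit EQ '='
pos=15: emit RPAREN ')'
pos=17: emit ID 'y' (now at pos=18)
pos=19: enter STRING mode
pos=19: ERROR — unterminated string

Answer: 19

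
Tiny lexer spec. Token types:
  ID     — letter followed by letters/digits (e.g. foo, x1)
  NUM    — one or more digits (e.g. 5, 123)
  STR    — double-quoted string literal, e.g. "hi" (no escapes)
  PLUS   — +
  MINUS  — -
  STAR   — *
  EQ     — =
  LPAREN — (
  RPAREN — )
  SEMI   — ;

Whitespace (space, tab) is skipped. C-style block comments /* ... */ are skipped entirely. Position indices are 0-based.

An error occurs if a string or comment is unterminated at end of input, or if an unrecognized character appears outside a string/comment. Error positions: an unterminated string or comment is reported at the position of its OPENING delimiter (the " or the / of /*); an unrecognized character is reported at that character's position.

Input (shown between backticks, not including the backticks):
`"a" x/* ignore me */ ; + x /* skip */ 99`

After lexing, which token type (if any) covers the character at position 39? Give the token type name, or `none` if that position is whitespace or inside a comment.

pos=0: enter STRING mode
pos=0: emit STR "a" (now at pos=3)
pos=4: emit ID 'x' (now at pos=5)
pos=5: enter COMMENT mode (saw '/*')
exit COMMENT mode (now at pos=20)
pos=21: emit SEMI ';'
pos=23: emit PLUS '+'
pos=25: emit ID 'x' (now at pos=26)
pos=27: enter COMMENT mode (saw '/*')
exit COMMENT mode (now at pos=37)
pos=38: emit NUM '99' (now at pos=40)
DONE. 6 tokens: [STR, ID, SEMI, PLUS, ID, NUM]
Position 39: char is '9' -> NUM

Answer: NUM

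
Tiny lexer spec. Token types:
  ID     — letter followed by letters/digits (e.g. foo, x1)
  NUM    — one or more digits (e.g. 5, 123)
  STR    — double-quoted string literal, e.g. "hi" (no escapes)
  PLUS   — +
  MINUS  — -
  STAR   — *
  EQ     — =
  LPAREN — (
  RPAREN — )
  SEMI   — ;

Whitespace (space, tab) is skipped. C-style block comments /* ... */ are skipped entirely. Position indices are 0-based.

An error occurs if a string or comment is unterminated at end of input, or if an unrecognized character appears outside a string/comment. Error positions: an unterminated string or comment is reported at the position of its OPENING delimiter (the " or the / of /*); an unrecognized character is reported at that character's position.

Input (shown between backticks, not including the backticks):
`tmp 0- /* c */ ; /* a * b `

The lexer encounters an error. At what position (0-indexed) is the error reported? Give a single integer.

Answer: 17

Derivation:
pos=0: emit ID 'tmp' (now at pos=3)
pos=4: emit NUM '0' (now at pos=5)
pos=5: emit MINUS '-'
pos=7: enter COMMENT mode (saw '/*')
exit COMMENT mode (now at pos=14)
pos=15: emit SEMI ';'
pos=17: enter COMMENT mode (saw '/*')
pos=17: ERROR — unterminated comment (reached EOF)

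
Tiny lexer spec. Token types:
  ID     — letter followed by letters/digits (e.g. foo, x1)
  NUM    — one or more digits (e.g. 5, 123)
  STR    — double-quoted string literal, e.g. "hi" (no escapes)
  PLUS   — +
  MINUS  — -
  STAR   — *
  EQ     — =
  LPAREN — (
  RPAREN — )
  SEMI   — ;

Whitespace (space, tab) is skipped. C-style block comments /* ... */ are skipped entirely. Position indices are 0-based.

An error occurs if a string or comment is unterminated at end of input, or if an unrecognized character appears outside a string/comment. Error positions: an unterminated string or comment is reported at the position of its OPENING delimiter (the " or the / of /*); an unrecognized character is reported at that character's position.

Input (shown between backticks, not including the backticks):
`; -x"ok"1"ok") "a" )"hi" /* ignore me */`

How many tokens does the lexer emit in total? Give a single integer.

pos=0: emit SEMI ';'
pos=2: emit MINUS '-'
pos=3: emit ID 'x' (now at pos=4)
pos=4: enter STRING mode
pos=4: emit STR "ok" (now at pos=8)
pos=8: emit NUM '1' (now at pos=9)
pos=9: enter STRING mode
pos=9: emit STR "ok" (now at pos=13)
pos=13: emit RPAREN ')'
pos=15: enter STRING mode
pos=15: emit STR "a" (now at pos=18)
pos=19: emit RPAREN ')'
pos=20: enter STRING mode
pos=20: emit STR "hi" (now at pos=24)
pos=25: enter COMMENT mode (saw '/*')
exit COMMENT mode (now at pos=40)
DONE. 10 tokens: [SEMI, MINUS, ID, STR, NUM, STR, RPAREN, STR, RPAREN, STR]

Answer: 10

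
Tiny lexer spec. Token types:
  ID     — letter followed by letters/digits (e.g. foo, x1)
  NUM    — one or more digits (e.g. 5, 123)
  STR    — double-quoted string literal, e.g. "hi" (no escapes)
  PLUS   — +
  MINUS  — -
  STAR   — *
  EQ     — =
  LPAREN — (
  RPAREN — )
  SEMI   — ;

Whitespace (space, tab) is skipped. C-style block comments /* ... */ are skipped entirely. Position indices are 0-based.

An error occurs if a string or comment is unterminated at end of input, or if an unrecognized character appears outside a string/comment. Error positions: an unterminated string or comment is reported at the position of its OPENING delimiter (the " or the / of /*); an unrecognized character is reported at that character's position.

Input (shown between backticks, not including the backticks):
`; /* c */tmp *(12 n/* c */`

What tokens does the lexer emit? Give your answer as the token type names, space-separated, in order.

Answer: SEMI ID STAR LPAREN NUM ID

Derivation:
pos=0: emit SEMI ';'
pos=2: enter COMMENT mode (saw '/*')
exit COMMENT mode (now at pos=9)
pos=9: emit ID 'tmp' (now at pos=12)
pos=13: emit STAR '*'
pos=14: emit LPAREN '('
pos=15: emit NUM '12' (now at pos=17)
pos=18: emit ID 'n' (now at pos=19)
pos=19: enter COMMENT mode (saw '/*')
exit COMMENT mode (now at pos=26)
DONE. 6 tokens: [SEMI, ID, STAR, LPAREN, NUM, ID]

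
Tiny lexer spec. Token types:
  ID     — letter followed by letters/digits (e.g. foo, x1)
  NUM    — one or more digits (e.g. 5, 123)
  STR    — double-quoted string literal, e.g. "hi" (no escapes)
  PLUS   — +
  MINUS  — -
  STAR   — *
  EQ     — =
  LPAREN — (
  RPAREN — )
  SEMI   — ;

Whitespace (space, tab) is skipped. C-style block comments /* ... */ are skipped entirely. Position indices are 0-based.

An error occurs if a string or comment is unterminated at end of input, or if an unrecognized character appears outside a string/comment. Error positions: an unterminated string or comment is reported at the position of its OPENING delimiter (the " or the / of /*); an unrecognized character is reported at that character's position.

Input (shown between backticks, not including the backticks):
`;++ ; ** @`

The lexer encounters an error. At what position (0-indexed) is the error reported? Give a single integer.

pos=0: emit SEMI ';'
pos=1: emit PLUS '+'
pos=2: emit PLUS '+'
pos=4: emit SEMI ';'
pos=6: emit STAR '*'
pos=7: emit STAR '*'
pos=9: ERROR — unrecognized char '@'

Answer: 9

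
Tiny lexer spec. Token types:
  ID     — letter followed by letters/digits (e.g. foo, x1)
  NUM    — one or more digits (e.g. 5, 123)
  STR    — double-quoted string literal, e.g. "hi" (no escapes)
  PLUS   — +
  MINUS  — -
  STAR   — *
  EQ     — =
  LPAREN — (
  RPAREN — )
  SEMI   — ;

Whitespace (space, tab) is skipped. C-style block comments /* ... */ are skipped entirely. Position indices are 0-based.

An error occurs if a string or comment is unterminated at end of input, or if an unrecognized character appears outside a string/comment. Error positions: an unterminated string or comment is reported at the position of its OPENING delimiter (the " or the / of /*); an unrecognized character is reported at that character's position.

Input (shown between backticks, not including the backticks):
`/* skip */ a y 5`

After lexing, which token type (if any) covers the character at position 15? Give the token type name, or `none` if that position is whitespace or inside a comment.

pos=0: enter COMMENT mode (saw '/*')
exit COMMENT mode (now at pos=10)
pos=11: emit ID 'a' (now at pos=12)
pos=13: emit ID 'y' (now at pos=14)
pos=15: emit NUM '5' (now at pos=16)
DONE. 3 tokens: [ID, ID, NUM]
Position 15: char is '5' -> NUM

Answer: NUM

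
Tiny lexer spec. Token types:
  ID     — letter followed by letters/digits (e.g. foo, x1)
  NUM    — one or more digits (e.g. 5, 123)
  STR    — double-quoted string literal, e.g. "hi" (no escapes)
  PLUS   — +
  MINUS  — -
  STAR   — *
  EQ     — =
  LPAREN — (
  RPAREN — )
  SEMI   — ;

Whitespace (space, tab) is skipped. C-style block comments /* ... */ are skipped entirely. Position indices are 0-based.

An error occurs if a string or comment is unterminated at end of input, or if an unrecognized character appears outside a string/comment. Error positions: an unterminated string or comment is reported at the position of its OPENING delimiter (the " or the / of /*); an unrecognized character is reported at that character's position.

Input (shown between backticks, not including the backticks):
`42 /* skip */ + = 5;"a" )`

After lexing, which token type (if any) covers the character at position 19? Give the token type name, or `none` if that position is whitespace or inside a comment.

pos=0: emit NUM '42' (now at pos=2)
pos=3: enter COMMENT mode (saw '/*')
exit COMMENT mode (now at pos=13)
pos=14: emit PLUS '+'
pos=16: emit EQ '='
pos=18: emit NUM '5' (now at pos=19)
pos=19: emit SEMI ';'
pos=20: enter STRING mode
pos=20: emit STR "a" (now at pos=23)
pos=24: emit RPAREN ')'
DONE. 7 tokens: [NUM, PLUS, EQ, NUM, SEMI, STR, RPAREN]
Position 19: char is ';' -> SEMI

Answer: SEMI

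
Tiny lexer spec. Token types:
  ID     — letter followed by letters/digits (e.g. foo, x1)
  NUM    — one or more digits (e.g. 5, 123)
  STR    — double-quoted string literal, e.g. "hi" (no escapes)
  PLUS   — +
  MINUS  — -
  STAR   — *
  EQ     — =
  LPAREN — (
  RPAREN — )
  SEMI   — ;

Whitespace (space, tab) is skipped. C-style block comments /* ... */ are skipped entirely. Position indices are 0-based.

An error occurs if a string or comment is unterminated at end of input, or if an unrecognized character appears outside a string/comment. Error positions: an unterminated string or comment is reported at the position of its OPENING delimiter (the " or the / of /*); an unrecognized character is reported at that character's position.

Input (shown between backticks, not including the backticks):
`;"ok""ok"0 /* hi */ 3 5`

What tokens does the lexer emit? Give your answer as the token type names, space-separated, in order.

pos=0: emit SEMI ';'
pos=1: enter STRING mode
pos=1: emit STR "ok" (now at pos=5)
pos=5: enter STRING mode
pos=5: emit STR "ok" (now at pos=9)
pos=9: emit NUM '0' (now at pos=10)
pos=11: enter COMMENT mode (saw '/*')
exit COMMENT mode (now at pos=19)
pos=20: emit NUM '3' (now at pos=21)
pos=22: emit NUM '5' (now at pos=23)
DONE. 6 tokens: [SEMI, STR, STR, NUM, NUM, NUM]

Answer: SEMI STR STR NUM NUM NUM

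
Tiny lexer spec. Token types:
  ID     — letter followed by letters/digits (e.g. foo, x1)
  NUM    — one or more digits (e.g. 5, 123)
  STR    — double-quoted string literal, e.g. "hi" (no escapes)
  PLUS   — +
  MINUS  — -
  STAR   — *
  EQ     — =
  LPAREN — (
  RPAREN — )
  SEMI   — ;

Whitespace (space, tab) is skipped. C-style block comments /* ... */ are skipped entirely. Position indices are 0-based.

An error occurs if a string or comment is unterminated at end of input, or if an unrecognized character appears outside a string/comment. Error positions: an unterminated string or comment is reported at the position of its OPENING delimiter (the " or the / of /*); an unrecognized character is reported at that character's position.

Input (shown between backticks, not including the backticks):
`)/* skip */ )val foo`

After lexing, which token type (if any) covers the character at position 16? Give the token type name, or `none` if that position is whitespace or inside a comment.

pos=0: emit RPAREN ')'
pos=1: enter COMMENT mode (saw '/*')
exit COMMENT mode (now at pos=11)
pos=12: emit RPAREN ')'
pos=13: emit ID 'val' (now at pos=16)
pos=17: emit ID 'foo' (now at pos=20)
DONE. 4 tokens: [RPAREN, RPAREN, ID, ID]
Position 16: char is ' ' -> none

Answer: none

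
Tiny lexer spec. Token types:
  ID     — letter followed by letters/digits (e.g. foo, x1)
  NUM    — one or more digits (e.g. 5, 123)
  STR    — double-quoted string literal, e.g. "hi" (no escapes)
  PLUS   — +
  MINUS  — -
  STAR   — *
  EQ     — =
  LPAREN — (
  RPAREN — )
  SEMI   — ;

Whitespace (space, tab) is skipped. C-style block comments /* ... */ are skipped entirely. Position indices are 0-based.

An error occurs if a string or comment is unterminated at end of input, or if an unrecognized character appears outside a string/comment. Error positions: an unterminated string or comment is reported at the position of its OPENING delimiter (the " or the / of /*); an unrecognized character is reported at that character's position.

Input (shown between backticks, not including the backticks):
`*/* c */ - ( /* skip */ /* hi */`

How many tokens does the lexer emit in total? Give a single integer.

pos=0: emit STAR '*'
pos=1: enter COMMENT mode (saw '/*')
exit COMMENT mode (now at pos=8)
pos=9: emit MINUS '-'
pos=11: emit LPAREN '('
pos=13: enter COMMENT mode (saw '/*')
exit COMMENT mode (now at pos=23)
pos=24: enter COMMENT mode (saw '/*')
exit COMMENT mode (now at pos=32)
DONE. 3 tokens: [STAR, MINUS, LPAREN]

Answer: 3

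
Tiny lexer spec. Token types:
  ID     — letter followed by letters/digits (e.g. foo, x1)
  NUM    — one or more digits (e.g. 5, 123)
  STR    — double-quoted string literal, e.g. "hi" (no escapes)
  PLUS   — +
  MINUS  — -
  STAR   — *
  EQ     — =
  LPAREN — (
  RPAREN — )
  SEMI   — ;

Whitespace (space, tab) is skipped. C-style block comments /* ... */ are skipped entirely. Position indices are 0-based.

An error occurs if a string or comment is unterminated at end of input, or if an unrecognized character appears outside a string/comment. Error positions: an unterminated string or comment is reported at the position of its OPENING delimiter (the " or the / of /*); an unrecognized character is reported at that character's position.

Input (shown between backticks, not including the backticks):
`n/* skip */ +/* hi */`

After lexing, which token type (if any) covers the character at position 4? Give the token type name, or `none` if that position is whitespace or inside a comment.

pos=0: emit ID 'n' (now at pos=1)
pos=1: enter COMMENT mode (saw '/*')
exit COMMENT mode (now at pos=11)
pos=12: emit PLUS '+'
pos=13: enter COMMENT mode (saw '/*')
exit COMMENT mode (now at pos=21)
DONE. 2 tokens: [ID, PLUS]
Position 4: char is 's' -> none

Answer: none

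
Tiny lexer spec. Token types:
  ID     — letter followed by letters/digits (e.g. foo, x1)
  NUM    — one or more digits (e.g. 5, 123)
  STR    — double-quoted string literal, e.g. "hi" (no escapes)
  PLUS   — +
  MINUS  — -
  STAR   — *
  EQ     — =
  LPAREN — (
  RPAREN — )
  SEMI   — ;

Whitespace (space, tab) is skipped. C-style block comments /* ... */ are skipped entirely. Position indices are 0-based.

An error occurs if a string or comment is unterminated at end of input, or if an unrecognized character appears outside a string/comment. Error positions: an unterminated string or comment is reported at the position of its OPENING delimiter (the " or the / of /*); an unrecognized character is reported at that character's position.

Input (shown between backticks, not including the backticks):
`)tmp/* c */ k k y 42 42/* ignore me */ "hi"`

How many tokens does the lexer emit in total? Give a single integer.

pos=0: emit RPAREN ')'
pos=1: emit ID 'tmp' (now at pos=4)
pos=4: enter COMMENT mode (saw '/*')
exit COMMENT mode (now at pos=11)
pos=12: emit ID 'k' (now at pos=13)
pos=14: emit ID 'k' (now at pos=15)
pos=16: emit ID 'y' (now at pos=17)
pos=18: emit NUM '42' (now at pos=20)
pos=21: emit NUM '42' (now at pos=23)
pos=23: enter COMMENT mode (saw '/*')
exit COMMENT mode (now at pos=38)
pos=39: enter STRING mode
pos=39: emit STR "hi" (now at pos=43)
DONE. 8 tokens: [RPAREN, ID, ID, ID, ID, NUM, NUM, STR]

Answer: 8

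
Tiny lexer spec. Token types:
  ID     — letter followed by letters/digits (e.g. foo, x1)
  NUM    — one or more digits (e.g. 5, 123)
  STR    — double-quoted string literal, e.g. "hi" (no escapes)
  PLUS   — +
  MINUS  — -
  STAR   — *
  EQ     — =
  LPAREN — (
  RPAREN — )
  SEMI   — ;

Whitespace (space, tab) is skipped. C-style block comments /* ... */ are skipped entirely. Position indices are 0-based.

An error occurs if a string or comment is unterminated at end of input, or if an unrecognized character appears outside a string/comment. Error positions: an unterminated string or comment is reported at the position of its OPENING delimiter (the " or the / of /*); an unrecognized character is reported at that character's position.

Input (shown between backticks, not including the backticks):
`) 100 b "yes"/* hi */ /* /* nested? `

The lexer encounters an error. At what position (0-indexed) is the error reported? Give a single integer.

pos=0: emit RPAREN ')'
pos=2: emit NUM '100' (now at pos=5)
pos=6: emit ID 'b' (now at pos=7)
pos=8: enter STRING mode
pos=8: emit STR "yes" (now at pos=13)
pos=13: enter COMMENT mode (saw '/*')
exit COMMENT mode (now at pos=21)
pos=22: enter COMMENT mode (saw '/*')
pos=22: ERROR — unterminated comment (reached EOF)

Answer: 22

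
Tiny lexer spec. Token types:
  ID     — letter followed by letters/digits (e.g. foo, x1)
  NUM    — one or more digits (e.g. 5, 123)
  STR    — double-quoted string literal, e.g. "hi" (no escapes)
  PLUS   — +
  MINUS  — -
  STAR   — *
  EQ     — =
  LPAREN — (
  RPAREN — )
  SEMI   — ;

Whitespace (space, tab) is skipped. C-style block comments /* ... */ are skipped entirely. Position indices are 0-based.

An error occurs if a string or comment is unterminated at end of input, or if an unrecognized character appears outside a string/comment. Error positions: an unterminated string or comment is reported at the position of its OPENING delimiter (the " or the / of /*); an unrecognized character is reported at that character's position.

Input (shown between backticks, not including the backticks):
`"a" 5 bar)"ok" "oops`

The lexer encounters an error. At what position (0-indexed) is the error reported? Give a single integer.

pos=0: enter STRING mode
pos=0: emit STR "a" (now at pos=3)
pos=4: emit NUM '5' (now at pos=5)
pos=6: emit ID 'bar' (now at pos=9)
pos=9: emit RPAREN ')'
pos=10: enter STRING mode
pos=10: emit STR "ok" (now at pos=14)
pos=15: enter STRING mode
pos=15: ERROR — unterminated string

Answer: 15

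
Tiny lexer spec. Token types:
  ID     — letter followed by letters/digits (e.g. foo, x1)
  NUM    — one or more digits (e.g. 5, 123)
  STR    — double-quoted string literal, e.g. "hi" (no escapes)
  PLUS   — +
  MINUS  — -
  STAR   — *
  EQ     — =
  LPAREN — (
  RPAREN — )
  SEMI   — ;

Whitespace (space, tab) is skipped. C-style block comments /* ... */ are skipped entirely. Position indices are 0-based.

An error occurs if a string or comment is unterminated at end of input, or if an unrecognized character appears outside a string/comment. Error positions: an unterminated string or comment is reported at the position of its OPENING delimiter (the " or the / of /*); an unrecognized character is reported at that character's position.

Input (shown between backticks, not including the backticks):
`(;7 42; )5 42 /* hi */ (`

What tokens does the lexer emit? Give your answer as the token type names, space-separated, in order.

pos=0: emit LPAREN '('
pos=1: emit SEMI ';'
pos=2: emit NUM '7' (now at pos=3)
pos=4: emit NUM '42' (now at pos=6)
pos=6: emit SEMI ';'
pos=8: emit RPAREN ')'
pos=9: emit NUM '5' (now at pos=10)
pos=11: emit NUM '42' (now at pos=13)
pos=14: enter COMMENT mode (saw '/*')
exit COMMENT mode (now at pos=22)
pos=23: emit LPAREN '('
DONE. 9 tokens: [LPAREN, SEMI, NUM, NUM, SEMI, RPAREN, NUM, NUM, LPAREN]

Answer: LPAREN SEMI NUM NUM SEMI RPAREN NUM NUM LPAREN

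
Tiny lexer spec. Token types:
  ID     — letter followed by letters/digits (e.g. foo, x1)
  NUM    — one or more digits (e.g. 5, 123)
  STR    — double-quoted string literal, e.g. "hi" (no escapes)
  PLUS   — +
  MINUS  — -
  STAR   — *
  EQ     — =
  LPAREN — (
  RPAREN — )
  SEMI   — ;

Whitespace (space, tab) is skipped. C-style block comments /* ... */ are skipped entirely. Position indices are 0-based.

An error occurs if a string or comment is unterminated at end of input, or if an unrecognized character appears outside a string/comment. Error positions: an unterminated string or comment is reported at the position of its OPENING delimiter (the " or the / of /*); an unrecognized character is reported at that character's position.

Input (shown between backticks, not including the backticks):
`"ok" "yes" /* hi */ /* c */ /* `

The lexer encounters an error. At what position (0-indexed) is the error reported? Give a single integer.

Answer: 28

Derivation:
pos=0: enter STRING mode
pos=0: emit STR "ok" (now at pos=4)
pos=5: enter STRING mode
pos=5: emit STR "yes" (now at pos=10)
pos=11: enter COMMENT mode (saw '/*')
exit COMMENT mode (now at pos=19)
pos=20: enter COMMENT mode (saw '/*')
exit COMMENT mode (now at pos=27)
pos=28: enter COMMENT mode (saw '/*')
pos=28: ERROR — unterminated comment (reached EOF)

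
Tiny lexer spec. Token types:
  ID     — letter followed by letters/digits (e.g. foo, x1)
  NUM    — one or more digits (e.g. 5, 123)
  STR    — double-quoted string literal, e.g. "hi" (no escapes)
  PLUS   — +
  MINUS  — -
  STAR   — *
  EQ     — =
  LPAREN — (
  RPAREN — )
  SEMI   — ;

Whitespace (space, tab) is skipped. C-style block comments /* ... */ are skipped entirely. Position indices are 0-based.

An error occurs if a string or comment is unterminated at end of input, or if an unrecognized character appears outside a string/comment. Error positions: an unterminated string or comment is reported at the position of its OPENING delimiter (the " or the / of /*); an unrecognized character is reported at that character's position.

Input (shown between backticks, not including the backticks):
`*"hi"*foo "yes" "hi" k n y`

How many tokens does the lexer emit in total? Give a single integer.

Answer: 9

Derivation:
pos=0: emit STAR '*'
pos=1: enter STRING mode
pos=1: emit STR "hi" (now at pos=5)
pos=5: emit STAR '*'
pos=6: emit ID 'foo' (now at pos=9)
pos=10: enter STRING mode
pos=10: emit STR "yes" (now at pos=15)
pos=16: enter STRING mode
pos=16: emit STR "hi" (now at pos=20)
pos=21: emit ID 'k' (now at pos=22)
pos=23: emit ID 'n' (now at pos=24)
pos=25: emit ID 'y' (now at pos=26)
DONE. 9 tokens: [STAR, STR, STAR, ID, STR, STR, ID, ID, ID]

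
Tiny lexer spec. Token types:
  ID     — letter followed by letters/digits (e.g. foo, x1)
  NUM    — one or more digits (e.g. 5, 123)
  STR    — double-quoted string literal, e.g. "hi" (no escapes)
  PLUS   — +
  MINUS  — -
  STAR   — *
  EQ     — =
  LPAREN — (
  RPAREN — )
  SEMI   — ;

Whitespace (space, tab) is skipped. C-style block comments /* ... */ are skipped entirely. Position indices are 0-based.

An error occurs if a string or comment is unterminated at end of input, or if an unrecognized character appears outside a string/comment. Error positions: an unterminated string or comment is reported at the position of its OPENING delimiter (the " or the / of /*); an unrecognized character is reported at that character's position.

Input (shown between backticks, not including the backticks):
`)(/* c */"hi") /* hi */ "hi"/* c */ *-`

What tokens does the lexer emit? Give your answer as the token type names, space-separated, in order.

Answer: RPAREN LPAREN STR RPAREN STR STAR MINUS

Derivation:
pos=0: emit RPAREN ')'
pos=1: emit LPAREN '('
pos=2: enter COMMENT mode (saw '/*')
exit COMMENT mode (now at pos=9)
pos=9: enter STRING mode
pos=9: emit STR "hi" (now at pos=13)
pos=13: emit RPAREN ')'
pos=15: enter COMMENT mode (saw '/*')
exit COMMENT mode (now at pos=23)
pos=24: enter STRING mode
pos=24: emit STR "hi" (now at pos=28)
pos=28: enter COMMENT mode (saw '/*')
exit COMMENT mode (now at pos=35)
pos=36: emit STAR '*'
pos=37: emit MINUS '-'
DONE. 7 tokens: [RPAREN, LPAREN, STR, RPAREN, STR, STAR, MINUS]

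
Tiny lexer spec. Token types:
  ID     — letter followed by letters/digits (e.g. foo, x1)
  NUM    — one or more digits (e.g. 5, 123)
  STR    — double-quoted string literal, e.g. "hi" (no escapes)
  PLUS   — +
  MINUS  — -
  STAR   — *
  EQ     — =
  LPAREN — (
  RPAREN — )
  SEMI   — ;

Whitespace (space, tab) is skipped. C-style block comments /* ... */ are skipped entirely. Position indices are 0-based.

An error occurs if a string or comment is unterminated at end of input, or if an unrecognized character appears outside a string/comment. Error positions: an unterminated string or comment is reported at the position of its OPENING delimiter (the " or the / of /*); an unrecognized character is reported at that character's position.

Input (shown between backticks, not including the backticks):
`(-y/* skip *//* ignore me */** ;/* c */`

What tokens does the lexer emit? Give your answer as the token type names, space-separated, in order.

pos=0: emit LPAREN '('
pos=1: emit MINUS '-'
pos=2: emit ID 'y' (now at pos=3)
pos=3: enter COMMENT mode (saw '/*')
exit COMMENT mode (now at pos=13)
pos=13: enter COMMENT mode (saw '/*')
exit COMMENT mode (now at pos=28)
pos=28: emit STAR '*'
pos=29: emit STAR '*'
pos=31: emit SEMI ';'
pos=32: enter COMMENT mode (saw '/*')
exit COMMENT mode (now at pos=39)
DONE. 6 tokens: [LPAREN, MINUS, ID, STAR, STAR, SEMI]

Answer: LPAREN MINUS ID STAR STAR SEMI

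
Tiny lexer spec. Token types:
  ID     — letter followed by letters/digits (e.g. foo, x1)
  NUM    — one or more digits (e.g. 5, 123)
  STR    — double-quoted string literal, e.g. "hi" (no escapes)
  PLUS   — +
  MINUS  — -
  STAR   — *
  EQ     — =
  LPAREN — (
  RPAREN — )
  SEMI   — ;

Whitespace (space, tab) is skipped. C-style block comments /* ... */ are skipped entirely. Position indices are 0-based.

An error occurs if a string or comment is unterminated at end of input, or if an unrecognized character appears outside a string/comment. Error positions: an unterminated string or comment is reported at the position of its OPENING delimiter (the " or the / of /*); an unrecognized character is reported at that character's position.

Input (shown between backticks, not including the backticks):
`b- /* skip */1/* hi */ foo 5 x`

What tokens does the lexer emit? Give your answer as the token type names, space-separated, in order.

Answer: ID MINUS NUM ID NUM ID

Derivation:
pos=0: emit ID 'b' (now at pos=1)
pos=1: emit MINUS '-'
pos=3: enter COMMENT mode (saw '/*')
exit COMMENT mode (now at pos=13)
pos=13: emit NUM '1' (now at pos=14)
pos=14: enter COMMENT mode (saw '/*')
exit COMMENT mode (now at pos=22)
pos=23: emit ID 'foo' (now at pos=26)
pos=27: emit NUM '5' (now at pos=28)
pos=29: emit ID 'x' (now at pos=30)
DONE. 6 tokens: [ID, MINUS, NUM, ID, NUM, ID]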